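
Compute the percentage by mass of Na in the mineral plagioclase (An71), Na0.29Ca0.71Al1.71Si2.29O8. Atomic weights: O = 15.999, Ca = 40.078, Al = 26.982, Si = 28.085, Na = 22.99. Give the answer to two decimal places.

Molar mass of Na0.29Ca0.71Al1.71Si2.29O8: 0.29·22.99 + 0.71·40.078 + 1.71·26.982 + 2.29·28.085 + 8·15.999 = 273.568 g/mol.
Mass of Na per formula unit: 0.29 × 22.99 = 6.667 g.
Weight fraction Na = 6.667 / 273.568 = 0.0244.

2.44 weight percent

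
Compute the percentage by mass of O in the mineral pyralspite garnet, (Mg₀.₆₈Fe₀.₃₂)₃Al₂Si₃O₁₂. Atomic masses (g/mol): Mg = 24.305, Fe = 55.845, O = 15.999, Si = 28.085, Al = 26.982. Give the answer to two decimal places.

44.30 mass %

Formula mass = 2.04×24.305 + 0.96×55.845 + 2×26.982 + 3×28.085 + 12×15.999 = 433.400 g/mol, of which 191.988 g is O.
So O makes up 191.988/433.400 = 0.4430 of the mass, i.e. 44.30%.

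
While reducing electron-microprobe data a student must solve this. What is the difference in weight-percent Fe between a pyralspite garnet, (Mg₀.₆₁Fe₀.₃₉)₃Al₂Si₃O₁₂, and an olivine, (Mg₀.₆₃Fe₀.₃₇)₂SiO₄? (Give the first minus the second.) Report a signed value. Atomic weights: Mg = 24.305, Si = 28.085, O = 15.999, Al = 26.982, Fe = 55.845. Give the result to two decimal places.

Fe in (Mg₀.₆₁Fe₀.₃₉)₃Al₂Si₃O₁₂: molar mass 440.024 g/mol; 1.17×55.845 = 65.339 g → 14.85 wt%.
Fe in (Mg₀.₆₃Fe₀.₃₇)₂SiO₄: molar mass 164.031 g/mol; 0.74×55.845 = 41.325 g → 25.19 wt%.
Difference = 14.85 − 25.19 = -10.34 percentage points.

-10.34 percentage points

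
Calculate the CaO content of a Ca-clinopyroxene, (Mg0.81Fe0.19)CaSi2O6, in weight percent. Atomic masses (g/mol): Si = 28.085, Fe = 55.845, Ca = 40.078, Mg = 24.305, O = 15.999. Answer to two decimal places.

M((Mg0.81Fe0.19)CaSi2O6) = 222.540 g/mol; M(CaO) = 56.077 g/mol.
Moles CaO per formula unit = 1 Ca ÷ 1 = 1.0000.
CaO fraction = (1.0000 × 56.077) / 222.540 = 56.077/222.540 = 0.2520.

25.20 wt%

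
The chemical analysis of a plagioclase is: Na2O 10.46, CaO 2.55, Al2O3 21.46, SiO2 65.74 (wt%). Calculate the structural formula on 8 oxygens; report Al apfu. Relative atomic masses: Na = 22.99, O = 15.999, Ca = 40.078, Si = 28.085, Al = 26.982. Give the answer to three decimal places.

Na2O: 10.46/61.979 = 0.16877 mol → 0.33754 mol Na, 0.16877 mol O.
CaO: 2.55/56.077 = 0.04547 mol → 0.04547 mol Ca, 0.04547 mol O.
Al2O3: 21.46/101.961 = 0.21047 mol → 0.42094 mol Al, 0.63141 mol O.
SiO2: 65.74/60.083 = 1.09415 mol → 1.09415 mol Si, 2.18830 mol O.
Total oxygen = 3.03395 mol. Normalization factor = 8/3.03395 = 2.63683.
Al per 8 O = 0.42094 × 2.63683 = 1.110.

1.110 Al apfu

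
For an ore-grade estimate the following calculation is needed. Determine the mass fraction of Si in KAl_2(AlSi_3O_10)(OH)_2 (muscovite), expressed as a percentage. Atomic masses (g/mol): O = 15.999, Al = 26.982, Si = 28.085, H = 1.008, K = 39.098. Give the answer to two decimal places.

21.15 wt%

Molar mass of KAl_2(AlSi_3O_10)(OH)_2: 1×39.098 + 3×26.982 + 3×28.085 + 12×15.999 + 2×1.008 = 398.303 g/mol.
Mass of Si per formula unit: 3 × 28.085 = 84.255 g.
Weight fraction Si = 84.255 / 398.303 = 0.2115.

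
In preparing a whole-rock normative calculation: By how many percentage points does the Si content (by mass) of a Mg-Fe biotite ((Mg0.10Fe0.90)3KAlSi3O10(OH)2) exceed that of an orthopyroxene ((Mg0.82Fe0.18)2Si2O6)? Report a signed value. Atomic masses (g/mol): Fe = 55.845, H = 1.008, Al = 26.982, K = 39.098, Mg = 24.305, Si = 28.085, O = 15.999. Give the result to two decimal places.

Si in (Mg0.10Fe0.90)3KAlSi3O10(OH)2: molar mass 502.412 g/mol; 3×28.085 = 84.255 g → 16.77 wt%.
Si in (Mg0.82Fe0.18)2Si2O6: molar mass 212.128 g/mol; 2×28.085 = 56.170 g → 26.48 wt%.
Difference = 16.77 − 26.48 = -9.71 percentage points.

-9.71 percentage points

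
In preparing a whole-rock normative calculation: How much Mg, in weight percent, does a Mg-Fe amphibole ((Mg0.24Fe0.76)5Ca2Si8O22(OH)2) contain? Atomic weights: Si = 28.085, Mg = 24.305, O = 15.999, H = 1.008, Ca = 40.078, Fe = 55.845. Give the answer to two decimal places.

Molar mass of (Mg0.24Fe0.76)5Ca2Si8O22(OH)2: 1.20*24.305 + 3.80*55.845 + 2*40.078 + 8*28.085 + 24*15.999 + 2*1.008 = 932.205 g/mol.
Mass of Mg per formula unit: 1.20 × 24.305 = 29.166 g.
Weight fraction Mg = 29.166 / 932.205 = 0.0313.

3.13 weight percent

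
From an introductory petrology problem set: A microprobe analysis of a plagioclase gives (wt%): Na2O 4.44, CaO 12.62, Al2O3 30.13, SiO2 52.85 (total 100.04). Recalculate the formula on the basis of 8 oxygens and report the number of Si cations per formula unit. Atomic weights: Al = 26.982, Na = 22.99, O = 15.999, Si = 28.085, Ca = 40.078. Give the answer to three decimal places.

Na2O: 4.44/61.979 = 0.07164 mol → 0.14328 mol Na, 0.07164 mol O.
CaO: 12.62/56.077 = 0.22505 mol → 0.22505 mol Ca, 0.22505 mol O.
Al2O3: 30.13/101.961 = 0.29551 mol → 0.59102 mol Al, 0.88653 mol O.
SiO2: 52.85/60.083 = 0.87962 mol → 0.87962 mol Si, 1.75924 mol O.
Total oxygen = 2.94246 mol. Normalization factor = 8/2.94246 = 2.71881.
Si per 8 O = 0.87962 × 2.71881 = 2.392.

2.392 Si apfu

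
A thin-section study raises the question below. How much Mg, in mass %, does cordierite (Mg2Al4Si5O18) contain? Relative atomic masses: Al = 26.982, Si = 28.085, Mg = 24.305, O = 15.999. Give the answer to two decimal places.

Formula mass = 2·24.305 + 4·26.982 + 5·28.085 + 18·15.999 = 584.945 g/mol, of which 48.610 g is Mg.
So Mg makes up 48.610/584.945 = 0.0831 of the mass, i.e. 8.31%.

8.31 mass %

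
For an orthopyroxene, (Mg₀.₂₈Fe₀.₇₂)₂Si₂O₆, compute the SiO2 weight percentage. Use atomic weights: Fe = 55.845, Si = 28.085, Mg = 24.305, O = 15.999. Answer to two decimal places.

48.81 wt%

Molar mass of (Mg₀.₂₈Fe₀.₇₂)₂Si₂O₆ = 0.56*24.305 + 1.44*55.845 + 2*28.085 + 6*15.999 = 246.192 g/mol.
Each formula unit contains 2 Si, equivalent to 2/1 = 2.0000 mol SiO2.
M(SiO2) = 1×28.085 + 2×15.999 = 60.083 g/mol.
Mass of SiO2 per formula unit = 2.0000 × 60.083 = 120.166 g.
SiO2 wt% = 120.166 / 246.192 × 100 = 48.81%.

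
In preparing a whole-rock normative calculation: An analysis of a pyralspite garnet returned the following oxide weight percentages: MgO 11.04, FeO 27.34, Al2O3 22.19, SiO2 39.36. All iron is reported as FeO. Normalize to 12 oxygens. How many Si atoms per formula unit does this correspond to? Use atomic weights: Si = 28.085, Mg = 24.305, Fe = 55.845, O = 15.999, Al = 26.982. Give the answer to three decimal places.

3.003 Si apfu

MgO (M=40.304): mol = 0.27392; Mg = 0.27392, O = 0.27392.
FeO (M=71.844): mol = 0.38055; Fe = 0.38055, O = 0.38055.
Al2O3 (M=101.961): mol = 0.21763; Al = 0.43526, O = 0.65289.
SiO2 (M=60.083): mol = 0.65509; Si = 0.65509, O = 1.31018.
ΣO = 2.61754; factor = 12/ΣO = 4.58446.
Si apfu = 0.65509 × 4.58446 = 3.003.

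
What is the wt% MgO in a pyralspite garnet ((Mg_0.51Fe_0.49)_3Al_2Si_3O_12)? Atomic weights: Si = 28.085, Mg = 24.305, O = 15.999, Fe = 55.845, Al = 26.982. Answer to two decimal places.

13.72 wt%

M((Mg_0.51Fe_0.49)_3Al_2Si_3O_12) = 449.486 g/mol; M(MgO) = 40.304 g/mol.
Moles MgO per formula unit = 1.53 Mg ÷ 1 = 1.5300.
MgO fraction = (1.5300 × 40.304) / 449.486 = 61.665/449.486 = 0.1372.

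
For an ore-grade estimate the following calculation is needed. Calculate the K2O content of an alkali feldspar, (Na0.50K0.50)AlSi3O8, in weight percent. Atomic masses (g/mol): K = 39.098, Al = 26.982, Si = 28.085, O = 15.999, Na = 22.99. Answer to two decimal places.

Molar mass of (Na0.50K0.50)AlSi3O8 = 0.50*22.99 + 0.50*39.098 + 1*26.982 + 3*28.085 + 8*15.999 = 270.273 g/mol.
Each formula unit contains 0.50 K, equivalent to 0.50/2 = 0.2500 mol K2O.
M(K2O) = 2×39.098 + 1×15.999 = 94.195 g/mol.
Mass of K2O per formula unit = 0.2500 × 94.195 = 23.549 g.
K2O wt% = 23.549 / 270.273 × 100 = 8.71%.

8.71 wt%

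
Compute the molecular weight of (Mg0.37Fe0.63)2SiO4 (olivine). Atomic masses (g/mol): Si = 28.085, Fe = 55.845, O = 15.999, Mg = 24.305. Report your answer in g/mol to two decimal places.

M = 0.74·24.305 + 1.26·55.845 + 1·28.085 + 4·15.999

180.43 g/mol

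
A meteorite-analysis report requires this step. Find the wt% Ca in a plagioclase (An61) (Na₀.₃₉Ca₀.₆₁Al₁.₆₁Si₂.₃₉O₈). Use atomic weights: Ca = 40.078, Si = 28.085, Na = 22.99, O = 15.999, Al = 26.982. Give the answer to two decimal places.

8.99 mass %

Formula mass = 0.39*22.99 + 0.61*40.078 + 1.61*26.982 + 2.39*28.085 + 8*15.999 = 271.970 g/mol, of which 24.448 g is Ca.
So Ca makes up 24.448/271.970 = 0.0899 of the mass, i.e. 8.99%.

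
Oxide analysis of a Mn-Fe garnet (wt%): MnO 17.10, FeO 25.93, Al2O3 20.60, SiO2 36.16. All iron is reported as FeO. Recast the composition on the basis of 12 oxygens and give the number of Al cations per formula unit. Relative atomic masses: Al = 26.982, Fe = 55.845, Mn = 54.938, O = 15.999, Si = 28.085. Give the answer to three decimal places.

2.011 Al apfu

MnO (M=70.937): mol = 0.24106; Mn = 0.24106, O = 0.24106.
FeO (M=71.844): mol = 0.36092; Fe = 0.36092, O = 0.36092.
Al2O3 (M=101.961): mol = 0.20204; Al = 0.40408, O = 0.60612.
SiO2 (M=60.083): mol = 0.60183; Si = 0.60183, O = 1.20366.
ΣO = 2.41176; factor = 12/ΣO = 4.97562.
Al apfu = 0.40408 × 4.97562 = 2.011.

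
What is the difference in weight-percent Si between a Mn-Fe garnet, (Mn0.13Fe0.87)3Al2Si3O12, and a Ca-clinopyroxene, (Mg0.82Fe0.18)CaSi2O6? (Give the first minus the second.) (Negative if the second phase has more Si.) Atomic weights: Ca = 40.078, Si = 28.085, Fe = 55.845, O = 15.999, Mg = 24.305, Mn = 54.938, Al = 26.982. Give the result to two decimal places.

-8.34 percentage points

First mineral: 84.255 g Si in 497.388 g formula = 16.94 wt% Si.
Second mineral: 56.170 g Si in 222.224 g formula = 25.28 wt% Si.
16.94% − 25.28% gives a difference of -8.34 percentage points.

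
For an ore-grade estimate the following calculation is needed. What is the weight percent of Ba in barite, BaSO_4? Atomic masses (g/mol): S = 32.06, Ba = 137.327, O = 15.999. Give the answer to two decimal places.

Formula mass = 1×137.327 + 1×32.06 + 4×15.999 = 233.383 g/mol, of which 137.327 g is Ba.
So Ba makes up 137.327/233.383 = 0.5884 of the mass, i.e. 58.84%.

58.84 mass %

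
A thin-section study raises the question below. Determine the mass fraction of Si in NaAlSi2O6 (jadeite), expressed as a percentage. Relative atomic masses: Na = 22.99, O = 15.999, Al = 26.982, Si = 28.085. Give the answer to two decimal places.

27.79 mass %

Formula mass = 1·22.99 + 1·26.982 + 2·28.085 + 6·15.999 = 202.136 g/mol, of which 56.170 g is Si.
So Si makes up 56.170/202.136 = 0.2779 of the mass, i.e. 27.79%.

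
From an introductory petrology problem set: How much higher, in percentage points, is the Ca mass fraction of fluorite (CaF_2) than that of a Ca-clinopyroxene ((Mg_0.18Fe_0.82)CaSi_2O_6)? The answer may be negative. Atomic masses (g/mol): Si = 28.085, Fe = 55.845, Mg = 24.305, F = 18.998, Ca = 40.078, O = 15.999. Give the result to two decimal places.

34.80 percentage points

M(CaF_2) = 78.074 g/mol, so wt% Ca = 40.078/78.074 × 100 = 51.33%.
M((Mg_0.18Fe_0.82)CaSi_2O_6) = 242.410 g/mol, so wt% Ca = 40.078/242.410 × 100 = 16.53%.
51.33 − 16.53 = 34.80 pp.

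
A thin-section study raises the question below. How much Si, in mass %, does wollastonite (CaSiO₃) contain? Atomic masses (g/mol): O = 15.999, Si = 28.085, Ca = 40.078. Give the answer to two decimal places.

M(CaSiO₃) = 116.160 g/mol.
Si contributes 1 × 28.085 = 28.085 g per mole.
28.085/116.160 = 0.2418 → 24.18%.

24.18 mass %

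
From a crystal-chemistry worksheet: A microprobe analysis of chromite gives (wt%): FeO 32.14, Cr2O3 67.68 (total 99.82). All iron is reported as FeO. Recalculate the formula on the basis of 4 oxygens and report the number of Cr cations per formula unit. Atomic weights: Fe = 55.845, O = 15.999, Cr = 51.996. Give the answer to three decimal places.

32.14 wt% FeO ÷ 71.844 g/mol = 0.44736 mol, giving 0.44736 Fe and 0.44736 O.
67.68 wt% Cr2O3 ÷ 151.989 g/mol = 0.44530 mol, giving 0.89060 Cr and 1.33590 O.
Oxygen sums to 1.78326; scaling by 4/1.78326 = 2.24308 puts the formula on 4 O.
Cr: 0.89060 × 2.24308 = 1.998 atoms per formula unit.

1.998 Cr apfu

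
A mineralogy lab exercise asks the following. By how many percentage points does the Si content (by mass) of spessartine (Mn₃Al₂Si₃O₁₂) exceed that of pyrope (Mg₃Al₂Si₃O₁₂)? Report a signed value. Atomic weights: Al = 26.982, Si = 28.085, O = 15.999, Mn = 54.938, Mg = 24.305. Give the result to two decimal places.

-3.88 percentage points

M(Mn₃Al₂Si₃O₁₂) = 495.021 g/mol, so wt% Si = 84.255/495.021 × 100 = 17.02%.
M(Mg₃Al₂Si₃O₁₂) = 403.122 g/mol, so wt% Si = 84.255/403.122 × 100 = 20.90%.
17.02 − 20.90 = -3.88 pp.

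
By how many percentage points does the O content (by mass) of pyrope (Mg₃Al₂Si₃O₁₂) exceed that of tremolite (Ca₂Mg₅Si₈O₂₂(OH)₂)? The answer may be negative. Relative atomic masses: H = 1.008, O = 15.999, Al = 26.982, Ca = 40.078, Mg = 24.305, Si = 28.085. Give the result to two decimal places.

O in Mg₃Al₂Si₃O₁₂: molar mass 403.122 g/mol; 12×15.999 = 191.988 g → 47.63 wt%.
O in Ca₂Mg₅Si₈O₂₂(OH)₂: molar mass 812.353 g/mol; 24×15.999 = 383.976 g → 47.27 wt%.
Difference = 47.63 − 47.27 = 0.36 percentage points.

0.36 percentage points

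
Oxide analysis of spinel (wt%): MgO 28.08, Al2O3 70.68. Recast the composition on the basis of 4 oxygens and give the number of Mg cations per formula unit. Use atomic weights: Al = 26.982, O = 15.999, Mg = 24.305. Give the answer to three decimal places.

MgO (M=40.304): mol = 0.69671; Mg = 0.69671, O = 0.69671.
Al2O3 (M=101.961): mol = 0.69321; Al = 1.38642, O = 2.07963.
ΣO = 2.77634; factor = 4/ΣO = 1.44075.
Mg apfu = 0.69671 × 1.44075 = 1.004.

1.004 Mg apfu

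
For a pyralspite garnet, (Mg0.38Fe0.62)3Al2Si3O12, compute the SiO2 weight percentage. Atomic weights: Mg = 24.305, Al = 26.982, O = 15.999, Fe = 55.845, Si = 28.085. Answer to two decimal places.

M((Mg0.38Fe0.62)3Al2Si3O12) = 461.786 g/mol; M(SiO2) = 60.083 g/mol.
Moles SiO2 per formula unit = 3 Si ÷ 1 = 3.0000.
SiO2 fraction = (3.0000 × 60.083) / 461.786 = 180.249/461.786 = 0.3903.

39.03 wt%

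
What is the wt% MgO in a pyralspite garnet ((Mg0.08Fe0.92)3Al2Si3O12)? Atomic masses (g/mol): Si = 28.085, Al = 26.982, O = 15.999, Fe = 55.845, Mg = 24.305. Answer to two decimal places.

Formula mass = 490.172 g/mol.
0.24 Mg → 0.2400 mol MgO per formula unit; M(MgO) = 40.304, so MgO mass = 9.673 g.
9.673/490.172 × 100 = 1.97 wt%.

1.97 wt%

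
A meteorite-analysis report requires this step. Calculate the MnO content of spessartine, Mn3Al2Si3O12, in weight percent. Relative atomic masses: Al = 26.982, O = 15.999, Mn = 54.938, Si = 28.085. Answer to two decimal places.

42.99 wt%

Molar mass of Mn3Al2Si3O12 = 3×54.938 + 2×26.982 + 3×28.085 + 12×15.999 = 495.021 g/mol.
Each formula unit contains 3 Mn, equivalent to 3/1 = 3.0000 mol MnO.
M(MnO) = 1×54.938 + 1×15.999 = 70.937 g/mol.
Mass of MnO per formula unit = 3.0000 × 70.937 = 212.811 g.
MnO wt% = 212.811 / 495.021 × 100 = 42.99%.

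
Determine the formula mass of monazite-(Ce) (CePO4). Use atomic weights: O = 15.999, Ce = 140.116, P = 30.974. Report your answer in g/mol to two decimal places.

The formula mass is the sum 1×140.116 + 1×30.974 + 4×15.999.

235.09 g/mol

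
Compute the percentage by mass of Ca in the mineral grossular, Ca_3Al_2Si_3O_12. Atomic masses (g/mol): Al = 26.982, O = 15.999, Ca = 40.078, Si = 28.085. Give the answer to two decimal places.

26.69 mass %

Formula mass = 3·40.078 + 2·26.982 + 3·28.085 + 12·15.999 = 450.441 g/mol, of which 120.234 g is Ca.
So Ca makes up 120.234/450.441 = 0.2669 of the mass, i.e. 26.69%.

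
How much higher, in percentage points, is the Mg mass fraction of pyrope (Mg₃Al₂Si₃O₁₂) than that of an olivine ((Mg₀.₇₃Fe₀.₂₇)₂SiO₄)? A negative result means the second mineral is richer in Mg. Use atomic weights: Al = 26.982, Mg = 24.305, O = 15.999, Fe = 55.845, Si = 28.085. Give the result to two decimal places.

-4.41 percentage points

M(Mg₃Al₂Si₃O₁₂) = 403.122 g/mol, so wt% Mg = 72.915/403.122 × 100 = 18.09%.
M((Mg₀.₇₃Fe₀.₂₇)₂SiO₄) = 157.723 g/mol, so wt% Mg = 35.485/157.723 × 100 = 22.50%.
18.09 − 22.50 = -4.41 pp.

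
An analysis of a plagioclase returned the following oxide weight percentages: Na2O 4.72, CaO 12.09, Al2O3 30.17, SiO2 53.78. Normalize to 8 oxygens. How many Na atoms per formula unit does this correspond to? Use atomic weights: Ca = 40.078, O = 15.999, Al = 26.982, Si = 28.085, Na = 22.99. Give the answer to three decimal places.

4.72 wt% Na2O ÷ 61.979 g/mol = 0.07615 mol, giving 0.15230 Na and 0.07615 O.
12.09 wt% CaO ÷ 56.077 g/mol = 0.21560 mol, giving 0.21560 Ca and 0.21560 O.
30.17 wt% Al2O3 ÷ 101.961 g/mol = 0.29590 mol, giving 0.59180 Al and 0.88770 O.
53.78 wt% SiO2 ÷ 60.083 g/mol = 0.89510 mol, giving 0.89510 Si and 1.79020 O.
Oxygen sums to 2.96965; scaling by 8/2.96965 = 2.69392 puts the formula on 8 O.
Na: 0.15230 × 2.69392 = 0.410 atoms per formula unit.

0.410 Na apfu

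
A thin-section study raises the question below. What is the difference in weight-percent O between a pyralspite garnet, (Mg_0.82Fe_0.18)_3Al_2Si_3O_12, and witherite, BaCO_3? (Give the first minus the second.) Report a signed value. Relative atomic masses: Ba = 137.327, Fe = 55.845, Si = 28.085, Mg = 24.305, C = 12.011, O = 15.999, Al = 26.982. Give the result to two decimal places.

21.37 percentage points

O in (Mg_0.82Fe_0.18)_3Al_2Si_3O_12: molar mass 420.154 g/mol; 12×15.999 = 191.988 g → 45.69 wt%.
O in BaCO_3: molar mass 197.335 g/mol; 3×15.999 = 47.997 g → 24.32 wt%.
Difference = 45.69 − 24.32 = 21.37 percentage points.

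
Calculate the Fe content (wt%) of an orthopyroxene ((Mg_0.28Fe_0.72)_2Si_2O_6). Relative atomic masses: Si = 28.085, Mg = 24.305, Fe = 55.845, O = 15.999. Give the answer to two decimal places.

32.66 wt%

Molar mass of (Mg_0.28Fe_0.72)_2Si_2O_6: 0.56·24.305 + 1.44·55.845 + 2·28.085 + 6·15.999 = 246.192 g/mol.
Mass of Fe per formula unit: 1.44 × 55.845 = 80.417 g.
Weight fraction Fe = 80.417 / 246.192 = 0.3266.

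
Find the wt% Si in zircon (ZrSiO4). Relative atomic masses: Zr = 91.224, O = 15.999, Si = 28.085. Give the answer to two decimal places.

15.32 wt%

Molar mass of ZrSiO4: 1*91.224 + 1*28.085 + 4*15.999 = 183.305 g/mol.
Mass of Si per formula unit: 1 × 28.085 = 28.085 g.
Weight fraction Si = 28.085 / 183.305 = 0.1532.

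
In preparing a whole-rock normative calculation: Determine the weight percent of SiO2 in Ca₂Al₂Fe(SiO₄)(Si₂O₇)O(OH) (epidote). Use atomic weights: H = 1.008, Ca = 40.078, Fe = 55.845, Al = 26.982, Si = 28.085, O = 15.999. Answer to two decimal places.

37.30 wt%

Molar mass of Ca₂Al₂Fe(SiO₄)(Si₂O₇)O(OH) = 2·40.078 + 2·26.982 + 1·55.845 + 3·28.085 + 13·15.999 + 1·1.008 = 483.215 g/mol.
Each formula unit contains 3 Si, equivalent to 3/1 = 3.0000 mol SiO2.
M(SiO2) = 1×28.085 + 2×15.999 = 60.083 g/mol.
Mass of SiO2 per formula unit = 3.0000 × 60.083 = 180.249 g.
SiO2 wt% = 180.249 / 483.215 × 100 = 37.30%.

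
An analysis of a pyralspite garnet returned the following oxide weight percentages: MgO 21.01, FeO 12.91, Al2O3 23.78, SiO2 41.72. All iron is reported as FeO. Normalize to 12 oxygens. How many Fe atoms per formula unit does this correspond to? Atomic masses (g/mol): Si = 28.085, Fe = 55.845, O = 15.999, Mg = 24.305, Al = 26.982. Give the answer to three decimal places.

MgO (M=40.304): mol = 0.52129; Mg = 0.52129, O = 0.52129.
FeO (M=71.844): mol = 0.17969; Fe = 0.17969, O = 0.17969.
Al2O3 (M=101.961): mol = 0.23323; Al = 0.46646, O = 0.69969.
SiO2 (M=60.083): mol = 0.69437; Si = 0.69437, O = 1.38874.
ΣO = 2.78941; factor = 12/ΣO = 4.30199.
Fe apfu = 0.17969 × 4.30199 = 0.773.

0.773 Fe apfu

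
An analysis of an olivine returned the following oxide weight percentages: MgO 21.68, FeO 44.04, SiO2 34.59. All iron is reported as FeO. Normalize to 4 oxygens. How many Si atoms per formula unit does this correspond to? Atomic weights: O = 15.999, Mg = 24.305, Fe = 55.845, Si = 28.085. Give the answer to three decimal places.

MgO (M=40.304): mol = 0.53791; Mg = 0.53791, O = 0.53791.
FeO (M=71.844): mol = 0.61299; Fe = 0.61299, O = 0.61299.
SiO2 (M=60.083): mol = 0.57570; Si = 0.57570, O = 1.15140.
ΣO = 2.30230; factor = 4/ΣO = 1.73739.
Si apfu = 0.57570 × 1.73739 = 1.000.

1.000 Si apfu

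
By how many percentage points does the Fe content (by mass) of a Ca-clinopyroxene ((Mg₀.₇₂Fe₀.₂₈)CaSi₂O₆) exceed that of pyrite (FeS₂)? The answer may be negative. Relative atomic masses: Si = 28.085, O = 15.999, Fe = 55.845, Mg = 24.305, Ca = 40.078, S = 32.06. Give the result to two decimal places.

M((Mg₀.₇₂Fe₀.₂₈)CaSi₂O₆) = 225.378 g/mol, so wt% Fe = 15.637/225.378 × 100 = 6.94%.
M(FeS₂) = 119.965 g/mol, so wt% Fe = 55.845/119.965 × 100 = 46.55%.
6.94 − 46.55 = -39.61 pp.

-39.61 percentage points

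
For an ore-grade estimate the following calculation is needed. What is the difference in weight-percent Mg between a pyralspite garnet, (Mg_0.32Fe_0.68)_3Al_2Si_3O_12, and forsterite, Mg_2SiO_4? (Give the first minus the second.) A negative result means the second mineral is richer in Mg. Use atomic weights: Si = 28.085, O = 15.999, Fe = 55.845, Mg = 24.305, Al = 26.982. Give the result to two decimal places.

Mg in (Mg_0.32Fe_0.68)_3Al_2Si_3O_12: molar mass 467.464 g/mol; 0.96×24.305 = 23.333 g → 4.99 wt%.
Mg in Mg_2SiO_4: molar mass 140.691 g/mol; 2×24.305 = 48.610 g → 34.55 wt%.
Difference = 4.99 − 34.55 = -29.56 percentage points.

-29.56 percentage points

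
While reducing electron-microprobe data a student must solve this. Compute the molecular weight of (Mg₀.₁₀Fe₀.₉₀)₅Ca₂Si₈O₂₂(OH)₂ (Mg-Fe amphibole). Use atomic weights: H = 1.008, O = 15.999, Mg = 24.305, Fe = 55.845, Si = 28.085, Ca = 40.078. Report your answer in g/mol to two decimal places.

954.28 g/mol

Mg: 0.50 × 24.305 = 12.1525
Fe: 4.50 × 55.845 = 251.3025
Ca: 2 × 40.078 = 80.1560
Si: 8 × 28.085 = 224.6800
O: 24 × 15.999 = 383.9760
H: 2 × 1.008 = 2.0160
Summing the contributions gives the formula mass.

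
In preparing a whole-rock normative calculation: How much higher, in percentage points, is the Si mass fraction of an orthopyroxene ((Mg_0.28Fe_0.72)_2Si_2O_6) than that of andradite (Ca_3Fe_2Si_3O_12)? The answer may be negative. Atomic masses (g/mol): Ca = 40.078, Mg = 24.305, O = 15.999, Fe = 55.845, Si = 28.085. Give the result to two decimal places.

6.24 percentage points

First mineral: 56.170 g Si in 246.192 g formula = 22.82 wt% Si.
Second mineral: 84.255 g Si in 508.167 g formula = 16.58 wt% Si.
22.82% − 16.58% gives a difference of 6.24 percentage points.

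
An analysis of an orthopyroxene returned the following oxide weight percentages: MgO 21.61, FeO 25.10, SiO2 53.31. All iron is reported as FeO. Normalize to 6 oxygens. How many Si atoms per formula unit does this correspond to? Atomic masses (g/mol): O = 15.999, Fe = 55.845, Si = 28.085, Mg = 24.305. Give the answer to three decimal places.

2.001 Si apfu

21.61 wt% MgO ÷ 40.304 g/mol = 0.53618 mol, giving 0.53618 Mg and 0.53618 O.
25.10 wt% FeO ÷ 71.844 g/mol = 0.34937 mol, giving 0.34937 Fe and 0.34937 O.
53.31 wt% SiO2 ÷ 60.083 g/mol = 0.88727 mol, giving 0.88727 Si and 1.77454 O.
Oxygen sums to 2.66009; scaling by 6/2.66009 = 2.25556 puts the formula on 6 O.
Si: 0.88727 × 2.25556 = 2.001 atoms per formula unit.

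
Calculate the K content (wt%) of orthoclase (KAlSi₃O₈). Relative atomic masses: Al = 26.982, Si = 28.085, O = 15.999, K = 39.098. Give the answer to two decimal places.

14.05 wt%

Formula mass = 1·39.098 + 1·26.982 + 3·28.085 + 8·15.999 = 278.327 g/mol, of which 39.098 g is K.
So K makes up 39.098/278.327 = 0.1405 of the mass, i.e. 14.05%.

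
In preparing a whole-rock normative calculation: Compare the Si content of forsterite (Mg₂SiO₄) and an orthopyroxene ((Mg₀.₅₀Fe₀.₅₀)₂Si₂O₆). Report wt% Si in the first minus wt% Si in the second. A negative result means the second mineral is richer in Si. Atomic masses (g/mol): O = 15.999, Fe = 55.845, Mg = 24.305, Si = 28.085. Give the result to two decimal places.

First mineral: 28.085 g Si in 140.691 g formula = 19.96 wt% Si.
Second mineral: 56.170 g Si in 232.314 g formula = 24.18 wt% Si.
19.96% − 24.18% gives a difference of -4.22 percentage points.

-4.22 percentage points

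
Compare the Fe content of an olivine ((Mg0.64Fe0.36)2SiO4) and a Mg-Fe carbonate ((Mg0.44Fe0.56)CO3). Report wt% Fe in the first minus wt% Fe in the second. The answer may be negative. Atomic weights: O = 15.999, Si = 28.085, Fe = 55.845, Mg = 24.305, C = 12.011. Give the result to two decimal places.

M((Mg0.64Fe0.36)2SiO4) = 163.400 g/mol, so wt% Fe = 40.208/163.400 × 100 = 24.61%.
M((Mg0.44Fe0.56)CO3) = 101.975 g/mol, so wt% Fe = 31.273/101.975 × 100 = 30.67%.
24.61 − 30.67 = -6.06 pp.

-6.06 percentage points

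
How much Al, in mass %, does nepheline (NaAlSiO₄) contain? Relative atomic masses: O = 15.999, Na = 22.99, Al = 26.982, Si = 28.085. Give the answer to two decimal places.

Molar mass of NaAlSiO₄: 1·22.99 + 1·26.982 + 1·28.085 + 4·15.999 = 142.053 g/mol.
Mass of Al per formula unit: 1 × 26.982 = 26.982 g.
Weight fraction Al = 26.982 / 142.053 = 0.1899.

18.99 mass %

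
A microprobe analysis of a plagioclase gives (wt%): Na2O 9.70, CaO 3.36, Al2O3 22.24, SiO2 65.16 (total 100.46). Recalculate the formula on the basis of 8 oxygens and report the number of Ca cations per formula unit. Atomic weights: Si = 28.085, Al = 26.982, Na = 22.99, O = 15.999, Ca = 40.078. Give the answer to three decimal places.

Na2O: 9.70/61.979 = 0.15650 mol → 0.31300 mol Na, 0.15650 mol O.
CaO: 3.36/56.077 = 0.05992 mol → 0.05992 mol Ca, 0.05992 mol O.
Al2O3: 22.24/101.961 = 0.21812 mol → 0.43624 mol Al, 0.65436 mol O.
SiO2: 65.16/60.083 = 1.08450 mol → 1.08450 mol Si, 2.16900 mol O.
Total oxygen = 3.03978 mol. Normalization factor = 8/3.03978 = 2.63177.
Ca per 8 O = 0.05992 × 2.63177 = 0.158.

0.158 Ca apfu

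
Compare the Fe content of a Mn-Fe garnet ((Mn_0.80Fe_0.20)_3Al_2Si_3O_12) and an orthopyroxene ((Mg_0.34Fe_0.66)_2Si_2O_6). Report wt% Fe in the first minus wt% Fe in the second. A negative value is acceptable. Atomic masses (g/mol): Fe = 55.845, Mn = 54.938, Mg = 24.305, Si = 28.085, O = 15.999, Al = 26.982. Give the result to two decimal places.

-23.65 percentage points

First mineral: 33.507 g Fe in 495.565 g formula = 6.76 wt% Fe.
Second mineral: 73.715 g Fe in 242.407 g formula = 30.41 wt% Fe.
6.76% − 30.41% gives a difference of -23.65 percentage points.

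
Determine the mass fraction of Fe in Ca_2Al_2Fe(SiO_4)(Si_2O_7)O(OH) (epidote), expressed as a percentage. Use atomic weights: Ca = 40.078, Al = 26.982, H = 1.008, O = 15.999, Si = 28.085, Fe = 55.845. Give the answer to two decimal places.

Formula mass = 2×40.078 + 2×26.982 + 1×55.845 + 3×28.085 + 13×15.999 + 1×1.008 = 483.215 g/mol, of which 55.845 g is Fe.
So Fe makes up 55.845/483.215 = 0.1156 of the mass, i.e. 11.56%.

11.56 wt%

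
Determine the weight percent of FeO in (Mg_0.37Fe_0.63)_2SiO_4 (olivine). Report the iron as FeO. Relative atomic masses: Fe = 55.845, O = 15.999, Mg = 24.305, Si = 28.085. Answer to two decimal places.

50.17 wt%

Molar mass of (Mg_0.37Fe_0.63)_2SiO_4 = 0.74×24.305 + 1.26×55.845 + 1×28.085 + 4×15.999 = 180.431 g/mol.
Each formula unit contains 1.26 Fe, equivalent to 1.26/1 = 1.2600 mol FeO.
M(FeO) = 1×55.845 + 1×15.999 = 71.844 g/mol.
Mass of FeO per formula unit = 1.2600 × 71.844 = 90.523 g.
FeO wt% = 90.523 / 180.431 × 100 = 50.17%.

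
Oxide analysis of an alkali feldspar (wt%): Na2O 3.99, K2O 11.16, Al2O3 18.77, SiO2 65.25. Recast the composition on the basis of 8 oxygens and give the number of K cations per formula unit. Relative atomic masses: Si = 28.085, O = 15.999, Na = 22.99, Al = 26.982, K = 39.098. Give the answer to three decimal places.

Na2O (M=61.979): mol = 0.06438; Na = 0.12876, O = 0.06438.
K2O (M=94.195): mol = 0.11848; K = 0.23696, O = 0.11848.
Al2O3 (M=101.961): mol = 0.18409; Al = 0.36818, O = 0.55227.
SiO2 (M=60.083): mol = 1.08600; Si = 1.08600, O = 2.17200.
ΣO = 2.90713; factor = 8/ΣO = 2.75185.
K apfu = 0.23696 × 2.75185 = 0.652.

0.652 K apfu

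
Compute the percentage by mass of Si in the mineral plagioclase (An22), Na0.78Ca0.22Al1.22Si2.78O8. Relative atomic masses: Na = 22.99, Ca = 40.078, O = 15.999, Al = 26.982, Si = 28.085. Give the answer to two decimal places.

M(Na0.78Ca0.22Al1.22Si2.78O8) = 265.736 g/mol.
Si contributes 2.78 × 28.085 = 78.076 g per mole.
78.076/265.736 = 0.2938 → 29.38%.

29.38 weight percent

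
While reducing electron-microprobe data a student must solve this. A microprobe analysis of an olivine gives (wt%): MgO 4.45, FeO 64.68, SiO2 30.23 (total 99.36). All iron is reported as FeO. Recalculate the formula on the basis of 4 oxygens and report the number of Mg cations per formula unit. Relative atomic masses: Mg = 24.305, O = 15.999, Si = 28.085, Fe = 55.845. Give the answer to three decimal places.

0.219 Mg apfu

MgO: 4.45/40.304 = 0.11041 mol → 0.11041 mol Mg, 0.11041 mol O.
FeO: 64.68/71.844 = 0.90028 mol → 0.90028 mol Fe, 0.90028 mol O.
SiO2: 30.23/60.083 = 0.50314 mol → 0.50314 mol Si, 1.00628 mol O.
Total oxygen = 2.01697 mol. Normalization factor = 4/2.01697 = 1.98317.
Mg per 4 O = 0.11041 × 1.98317 = 0.219.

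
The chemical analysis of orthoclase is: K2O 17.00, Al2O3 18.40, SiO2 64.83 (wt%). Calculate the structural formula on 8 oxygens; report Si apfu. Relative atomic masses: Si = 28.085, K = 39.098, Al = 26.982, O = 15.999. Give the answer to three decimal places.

2.997 Si apfu

17.00 wt% K2O ÷ 94.195 g/mol = 0.18048 mol, giving 0.36096 K and 0.18048 O.
18.40 wt% Al2O3 ÷ 101.961 g/mol = 0.18046 mol, giving 0.36092 Al and 0.54138 O.
64.83 wt% SiO2 ÷ 60.083 g/mol = 1.07901 mol, giving 1.07901 Si and 2.15802 O.
Oxygen sums to 2.87988; scaling by 8/2.87988 = 2.77789 puts the formula on 8 O.
Si: 1.07901 × 2.77789 = 2.997 atoms per formula unit.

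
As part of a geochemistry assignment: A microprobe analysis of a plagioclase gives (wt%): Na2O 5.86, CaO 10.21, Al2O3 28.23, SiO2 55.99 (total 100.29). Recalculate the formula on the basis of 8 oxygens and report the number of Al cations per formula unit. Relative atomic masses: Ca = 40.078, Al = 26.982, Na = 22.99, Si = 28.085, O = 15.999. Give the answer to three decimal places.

5.86 wt% Na2O ÷ 61.979 g/mol = 0.09455 mol, giving 0.18910 Na and 0.09455 O.
10.21 wt% CaO ÷ 56.077 g/mol = 0.18207 mol, giving 0.18207 Ca and 0.18207 O.
28.23 wt% Al2O3 ÷ 101.961 g/mol = 0.27687 mol, giving 0.55374 Al and 0.83061 O.
55.99 wt% SiO2 ÷ 60.083 g/mol = 0.93188 mol, giving 0.93188 Si and 1.86376 O.
Oxygen sums to 2.97099; scaling by 8/2.97099 = 2.69271 puts the formula on 8 O.
Al: 0.55374 × 2.69271 = 1.491 atoms per formula unit.

1.491 Al apfu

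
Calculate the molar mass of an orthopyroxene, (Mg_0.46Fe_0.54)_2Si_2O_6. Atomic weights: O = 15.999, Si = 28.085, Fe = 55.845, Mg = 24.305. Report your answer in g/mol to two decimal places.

M = 0.92×24.305 + 1.08×55.845 + 2×28.085 + 6×15.999

234.84 g/mol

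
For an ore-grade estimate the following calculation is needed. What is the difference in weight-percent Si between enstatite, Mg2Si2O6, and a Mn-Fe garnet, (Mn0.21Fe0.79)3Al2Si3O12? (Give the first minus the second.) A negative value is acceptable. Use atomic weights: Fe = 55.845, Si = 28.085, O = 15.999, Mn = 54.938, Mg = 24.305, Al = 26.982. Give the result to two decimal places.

11.03 percentage points

Si in Mg2Si2O6: molar mass 200.774 g/mol; 2×28.085 = 56.170 g → 27.98 wt%.
Si in (Mn0.21Fe0.79)3Al2Si3O12: molar mass 497.171 g/mol; 3×28.085 = 84.255 g → 16.95 wt%.
Difference = 27.98 − 16.95 = 11.03 percentage points.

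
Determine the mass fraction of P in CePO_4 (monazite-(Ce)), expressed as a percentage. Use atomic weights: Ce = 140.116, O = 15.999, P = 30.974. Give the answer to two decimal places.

13.18 mass %

M(CePO_4) = 235.086 g/mol.
P contributes 1 × 30.974 = 30.974 g per mole.
30.974/235.086 = 0.1318 → 13.18%.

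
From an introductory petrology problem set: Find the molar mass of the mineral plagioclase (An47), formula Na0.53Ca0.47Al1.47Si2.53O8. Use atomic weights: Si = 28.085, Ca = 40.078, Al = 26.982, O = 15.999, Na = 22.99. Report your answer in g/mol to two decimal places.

269.73 g/mol

The formula mass is the sum 0.53(22.99) + 0.47(40.078) + 1.47(26.982) + 2.53(28.085) + 8(15.999).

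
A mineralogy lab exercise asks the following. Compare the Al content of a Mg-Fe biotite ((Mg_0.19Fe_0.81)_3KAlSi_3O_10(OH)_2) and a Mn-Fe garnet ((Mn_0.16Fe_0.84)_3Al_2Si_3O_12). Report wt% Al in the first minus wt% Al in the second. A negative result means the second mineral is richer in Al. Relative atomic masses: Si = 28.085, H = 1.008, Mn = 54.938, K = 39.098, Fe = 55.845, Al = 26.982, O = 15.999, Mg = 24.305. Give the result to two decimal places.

First mineral: 26.982 g Al in 493.896 g formula = 5.46 wt% Al.
Second mineral: 53.964 g Al in 497.307 g formula = 10.85 wt% Al.
5.46% − 10.85% gives a difference of -5.39 percentage points.

-5.39 percentage points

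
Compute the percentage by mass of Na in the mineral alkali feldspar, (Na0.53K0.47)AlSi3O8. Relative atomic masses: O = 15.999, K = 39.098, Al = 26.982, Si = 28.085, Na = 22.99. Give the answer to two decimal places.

4.52 weight percent

Formula mass = 0.53*22.99 + 0.47*39.098 + 1*26.982 + 3*28.085 + 8*15.999 = 269.790 g/mol, of which 12.185 g is Na.
So Na makes up 12.185/269.790 = 0.0452 of the mass, i.e. 4.52%.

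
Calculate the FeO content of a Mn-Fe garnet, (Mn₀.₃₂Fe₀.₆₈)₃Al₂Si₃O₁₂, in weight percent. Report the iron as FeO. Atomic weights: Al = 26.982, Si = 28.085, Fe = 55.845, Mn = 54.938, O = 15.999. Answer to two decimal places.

29.50 wt%

Formula mass = 496.871 g/mol.
2.04 Fe → 2.0400 mol FeO per formula unit; M(FeO) = 71.844, so FeO mass = 146.562 g.
146.562/496.871 × 100 = 29.50 wt%.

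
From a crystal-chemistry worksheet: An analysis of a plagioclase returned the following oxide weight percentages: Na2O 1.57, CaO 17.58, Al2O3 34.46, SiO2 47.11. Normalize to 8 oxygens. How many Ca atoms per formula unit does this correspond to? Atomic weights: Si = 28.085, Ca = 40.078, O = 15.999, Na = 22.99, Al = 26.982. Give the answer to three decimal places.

Na2O: 1.57/61.979 = 0.02533 mol → 0.05066 mol Na, 0.02533 mol O.
CaO: 17.58/56.077 = 0.31350 mol → 0.31350 mol Ca, 0.31350 mol O.
Al2O3: 34.46/101.961 = 0.33797 mol → 0.67594 mol Al, 1.01391 mol O.
SiO2: 47.11/60.083 = 0.78408 mol → 0.78408 mol Si, 1.56816 mol O.
Total oxygen = 2.92090 mol. Normalization factor = 8/2.92090 = 2.73888.
Ca per 8 O = 0.31350 × 2.73888 = 0.859.

0.859 Ca apfu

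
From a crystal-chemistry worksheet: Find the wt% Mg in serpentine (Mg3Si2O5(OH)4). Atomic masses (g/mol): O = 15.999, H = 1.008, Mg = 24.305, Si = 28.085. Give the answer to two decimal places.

26.31 wt%

Molar mass of Mg3Si2O5(OH)4: 3·24.305 + 2·28.085 + 9·15.999 + 4·1.008 = 277.108 g/mol.
Mass of Mg per formula unit: 3 × 24.305 = 72.915 g.
Weight fraction Mg = 72.915 / 277.108 = 0.2631.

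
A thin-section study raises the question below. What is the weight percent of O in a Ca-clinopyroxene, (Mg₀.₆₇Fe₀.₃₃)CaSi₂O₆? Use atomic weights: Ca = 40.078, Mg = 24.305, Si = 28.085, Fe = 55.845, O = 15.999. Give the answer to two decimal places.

42.30 mass %

Molar mass of (Mg₀.₆₇Fe₀.₃₃)CaSi₂O₆: 0.67*24.305 + 0.33*55.845 + 1*40.078 + 2*28.085 + 6*15.999 = 226.955 g/mol.
Mass of O per formula unit: 6 × 15.999 = 95.994 g.
Weight fraction O = 95.994 / 226.955 = 0.4230.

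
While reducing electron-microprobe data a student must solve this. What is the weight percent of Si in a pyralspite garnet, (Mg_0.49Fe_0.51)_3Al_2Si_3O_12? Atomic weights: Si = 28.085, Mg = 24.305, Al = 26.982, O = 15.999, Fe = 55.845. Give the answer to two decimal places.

Molar mass of (Mg_0.49Fe_0.51)_3Al_2Si_3O_12: 1.47*24.305 + 1.53*55.845 + 2*26.982 + 3*28.085 + 12*15.999 = 451.378 g/mol.
Mass of Si per formula unit: 3 × 28.085 = 84.255 g.
Weight fraction Si = 84.255 / 451.378 = 0.1867.

18.67 weight percent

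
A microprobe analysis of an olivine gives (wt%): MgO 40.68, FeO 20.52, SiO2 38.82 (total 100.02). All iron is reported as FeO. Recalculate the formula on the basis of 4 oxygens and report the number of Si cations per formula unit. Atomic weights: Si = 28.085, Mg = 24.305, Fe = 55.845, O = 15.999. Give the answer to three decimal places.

0.999 Si apfu

MgO (M=40.304): mol = 1.00933; Mg = 1.00933, O = 1.00933.
FeO (M=71.844): mol = 0.28562; Fe = 0.28562, O = 0.28562.
SiO2 (M=60.083): mol = 0.64611; Si = 0.64611, O = 1.29222.
ΣO = 2.58717; factor = 4/ΣO = 1.54609.
Si apfu = 0.64611 × 1.54609 = 0.999.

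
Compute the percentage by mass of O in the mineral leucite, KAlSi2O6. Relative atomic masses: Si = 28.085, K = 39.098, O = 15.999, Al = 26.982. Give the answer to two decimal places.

43.98 mass %

Formula mass = 1×39.098 + 1×26.982 + 2×28.085 + 6×15.999 = 218.244 g/mol, of which 95.994 g is O.
So O makes up 95.994/218.244 = 0.4398 of the mass, i.e. 43.98%.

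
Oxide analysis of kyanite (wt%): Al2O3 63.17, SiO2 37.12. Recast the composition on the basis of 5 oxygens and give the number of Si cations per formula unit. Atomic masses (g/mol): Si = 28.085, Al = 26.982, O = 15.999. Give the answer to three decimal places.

0.998 Si apfu

Al2O3: 63.17/101.961 = 0.61955 mol → 1.23910 mol Al, 1.85865 mol O.
SiO2: 37.12/60.083 = 0.61781 mol → 0.61781 mol Si, 1.23562 mol O.
Total oxygen = 3.09427 mol. Normalization factor = 5/3.09427 = 1.61589.
Si per 5 O = 0.61781 × 1.61589 = 0.998.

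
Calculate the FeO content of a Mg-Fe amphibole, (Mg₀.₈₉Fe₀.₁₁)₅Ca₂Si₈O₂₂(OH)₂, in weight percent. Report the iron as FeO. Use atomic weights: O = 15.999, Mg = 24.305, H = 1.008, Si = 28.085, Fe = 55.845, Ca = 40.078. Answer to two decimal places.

Molar mass of (Mg₀.₈₉Fe₀.₁₁)₅Ca₂Si₈O₂₂(OH)₂ = 4.45*24.305 + 0.55*55.845 + 2*40.078 + 8*28.085 + 24*15.999 + 2*1.008 = 829.700 g/mol.
Each formula unit contains 0.55 Fe, equivalent to 0.55/1 = 0.5500 mol FeO.
M(FeO) = 1×55.845 + 1×15.999 = 71.844 g/mol.
Mass of FeO per formula unit = 0.5500 × 71.844 = 39.514 g.
FeO wt% = 39.514 / 829.700 × 100 = 4.76%.

4.76 wt%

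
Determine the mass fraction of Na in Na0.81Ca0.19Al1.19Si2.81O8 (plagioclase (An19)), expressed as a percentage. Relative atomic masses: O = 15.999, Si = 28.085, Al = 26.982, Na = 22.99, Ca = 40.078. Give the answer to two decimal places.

Molar mass of Na0.81Ca0.19Al1.19Si2.81O8: 0.81*22.99 + 0.19*40.078 + 1.19*26.982 + 2.81*28.085 + 8*15.999 = 265.256 g/mol.
Mass of Na per formula unit: 0.81 × 22.99 = 18.622 g.
Weight fraction Na = 18.622 / 265.256 = 0.0702.

7.02 wt%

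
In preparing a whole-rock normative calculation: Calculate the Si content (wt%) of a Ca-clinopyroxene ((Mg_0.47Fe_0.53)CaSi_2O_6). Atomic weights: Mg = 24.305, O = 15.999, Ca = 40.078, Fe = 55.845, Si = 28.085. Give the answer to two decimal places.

24.08 wt%

M((Mg_0.47Fe_0.53)CaSi_2O_6) = 233.263 g/mol.
Si contributes 2 × 28.085 = 56.170 g per mole.
56.170/233.263 = 0.2408 → 24.08%.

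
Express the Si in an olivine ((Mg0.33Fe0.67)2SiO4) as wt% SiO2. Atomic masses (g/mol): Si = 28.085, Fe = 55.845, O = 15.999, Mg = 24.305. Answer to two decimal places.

Molar mass of (Mg0.33Fe0.67)2SiO4 = 0.66*24.305 + 1.34*55.845 + 1*28.085 + 4*15.999 = 182.955 g/mol.
Each formula unit contains 1 Si, equivalent to 1/1 = 1.0000 mol SiO2.
M(SiO2) = 1×28.085 + 2×15.999 = 60.083 g/mol.
Mass of SiO2 per formula unit = 1.0000 × 60.083 = 60.083 g.
SiO2 wt% = 60.083 / 182.955 × 100 = 32.84%.

32.84 wt%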